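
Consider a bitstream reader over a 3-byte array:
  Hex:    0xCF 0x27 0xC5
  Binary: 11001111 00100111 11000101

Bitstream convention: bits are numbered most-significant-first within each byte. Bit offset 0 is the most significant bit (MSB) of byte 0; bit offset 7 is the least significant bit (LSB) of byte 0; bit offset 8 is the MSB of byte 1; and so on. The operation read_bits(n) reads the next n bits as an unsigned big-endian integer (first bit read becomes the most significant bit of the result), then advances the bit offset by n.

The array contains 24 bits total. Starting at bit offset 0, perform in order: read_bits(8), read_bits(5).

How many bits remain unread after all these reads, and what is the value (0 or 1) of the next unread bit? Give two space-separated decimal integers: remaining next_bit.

Read 1: bits[0:8] width=8 -> value=207 (bin 11001111); offset now 8 = byte 1 bit 0; 16 bits remain
Read 2: bits[8:13] width=5 -> value=4 (bin 00100); offset now 13 = byte 1 bit 5; 11 bits remain

Answer: 11 1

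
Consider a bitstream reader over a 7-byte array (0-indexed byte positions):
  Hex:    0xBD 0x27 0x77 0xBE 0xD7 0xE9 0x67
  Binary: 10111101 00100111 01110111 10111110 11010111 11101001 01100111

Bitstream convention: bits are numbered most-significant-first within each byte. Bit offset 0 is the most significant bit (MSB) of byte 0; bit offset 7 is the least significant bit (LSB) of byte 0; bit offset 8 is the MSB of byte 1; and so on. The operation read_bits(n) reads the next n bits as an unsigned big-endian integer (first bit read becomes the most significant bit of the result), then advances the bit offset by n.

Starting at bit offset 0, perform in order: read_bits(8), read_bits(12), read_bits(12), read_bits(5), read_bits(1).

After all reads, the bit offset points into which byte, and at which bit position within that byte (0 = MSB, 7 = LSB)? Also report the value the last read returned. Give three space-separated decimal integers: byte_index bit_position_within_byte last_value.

Read 1: bits[0:8] width=8 -> value=189 (bin 10111101); offset now 8 = byte 1 bit 0; 48 bits remain
Read 2: bits[8:20] width=12 -> value=631 (bin 001001110111); offset now 20 = byte 2 bit 4; 36 bits remain
Read 3: bits[20:32] width=12 -> value=1982 (bin 011110111110); offset now 32 = byte 4 bit 0; 24 bits remain
Read 4: bits[32:37] width=5 -> value=26 (bin 11010); offset now 37 = byte 4 bit 5; 19 bits remain
Read 5: bits[37:38] width=1 -> value=1 (bin 1); offset now 38 = byte 4 bit 6; 18 bits remain

Answer: 4 6 1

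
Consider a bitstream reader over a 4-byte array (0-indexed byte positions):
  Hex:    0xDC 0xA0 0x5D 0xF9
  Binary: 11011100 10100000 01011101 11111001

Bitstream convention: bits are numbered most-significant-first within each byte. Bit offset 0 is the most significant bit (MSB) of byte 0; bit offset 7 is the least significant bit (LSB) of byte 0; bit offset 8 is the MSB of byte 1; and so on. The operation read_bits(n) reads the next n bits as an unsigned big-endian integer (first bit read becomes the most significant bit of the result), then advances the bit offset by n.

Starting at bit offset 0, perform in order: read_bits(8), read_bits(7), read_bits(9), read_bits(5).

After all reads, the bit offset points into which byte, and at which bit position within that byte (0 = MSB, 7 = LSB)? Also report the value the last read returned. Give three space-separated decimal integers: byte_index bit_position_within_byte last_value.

Read 1: bits[0:8] width=8 -> value=220 (bin 11011100); offset now 8 = byte 1 bit 0; 24 bits remain
Read 2: bits[8:15] width=7 -> value=80 (bin 1010000); offset now 15 = byte 1 bit 7; 17 bits remain
Read 3: bits[15:24] width=9 -> value=93 (bin 001011101); offset now 24 = byte 3 bit 0; 8 bits remain
Read 4: bits[24:29] width=5 -> value=31 (bin 11111); offset now 29 = byte 3 bit 5; 3 bits remain

Answer: 3 5 31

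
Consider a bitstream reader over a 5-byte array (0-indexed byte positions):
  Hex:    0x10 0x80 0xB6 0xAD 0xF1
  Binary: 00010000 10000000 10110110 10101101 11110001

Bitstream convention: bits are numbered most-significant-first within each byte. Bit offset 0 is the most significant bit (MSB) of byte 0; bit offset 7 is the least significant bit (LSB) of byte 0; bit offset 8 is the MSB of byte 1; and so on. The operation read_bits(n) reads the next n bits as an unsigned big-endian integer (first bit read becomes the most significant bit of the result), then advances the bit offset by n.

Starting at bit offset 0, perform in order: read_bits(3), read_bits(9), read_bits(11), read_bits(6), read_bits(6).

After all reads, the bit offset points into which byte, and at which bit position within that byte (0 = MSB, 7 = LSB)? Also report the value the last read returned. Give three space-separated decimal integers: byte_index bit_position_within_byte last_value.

Answer: 4 3 47

Derivation:
Read 1: bits[0:3] width=3 -> value=0 (bin 000); offset now 3 = byte 0 bit 3; 37 bits remain
Read 2: bits[3:12] width=9 -> value=264 (bin 100001000); offset now 12 = byte 1 bit 4; 28 bits remain
Read 3: bits[12:23] width=11 -> value=91 (bin 00001011011); offset now 23 = byte 2 bit 7; 17 bits remain
Read 4: bits[23:29] width=6 -> value=21 (bin 010101); offset now 29 = byte 3 bit 5; 11 bits remain
Read 5: bits[29:35] width=6 -> value=47 (bin 101111); offset now 35 = byte 4 bit 3; 5 bits remain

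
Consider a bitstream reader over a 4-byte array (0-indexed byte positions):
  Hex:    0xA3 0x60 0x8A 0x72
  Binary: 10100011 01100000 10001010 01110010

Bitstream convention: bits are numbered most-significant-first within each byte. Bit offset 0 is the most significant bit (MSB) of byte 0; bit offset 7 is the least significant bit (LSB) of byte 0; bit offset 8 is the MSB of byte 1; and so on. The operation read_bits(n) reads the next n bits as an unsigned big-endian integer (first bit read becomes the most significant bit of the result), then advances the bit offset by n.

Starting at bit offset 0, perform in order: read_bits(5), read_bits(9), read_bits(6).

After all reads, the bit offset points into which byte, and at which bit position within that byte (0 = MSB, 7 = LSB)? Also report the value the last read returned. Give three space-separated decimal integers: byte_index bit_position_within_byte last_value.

Read 1: bits[0:5] width=5 -> value=20 (bin 10100); offset now 5 = byte 0 bit 5; 27 bits remain
Read 2: bits[5:14] width=9 -> value=216 (bin 011011000); offset now 14 = byte 1 bit 6; 18 bits remain
Read 3: bits[14:20] width=6 -> value=8 (bin 001000); offset now 20 = byte 2 bit 4; 12 bits remain

Answer: 2 4 8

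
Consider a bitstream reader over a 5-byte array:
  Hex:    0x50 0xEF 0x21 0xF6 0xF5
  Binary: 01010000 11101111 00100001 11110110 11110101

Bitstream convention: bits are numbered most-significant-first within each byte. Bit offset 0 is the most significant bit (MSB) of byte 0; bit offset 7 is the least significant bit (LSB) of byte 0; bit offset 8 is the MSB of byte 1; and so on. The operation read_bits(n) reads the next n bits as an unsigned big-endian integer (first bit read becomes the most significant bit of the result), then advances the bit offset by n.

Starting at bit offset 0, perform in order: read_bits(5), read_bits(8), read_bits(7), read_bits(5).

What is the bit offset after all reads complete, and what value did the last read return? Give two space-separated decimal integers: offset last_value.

Read 1: bits[0:5] width=5 -> value=10 (bin 01010); offset now 5 = byte 0 bit 5; 35 bits remain
Read 2: bits[5:13] width=8 -> value=29 (bin 00011101); offset now 13 = byte 1 bit 5; 27 bits remain
Read 3: bits[13:20] width=7 -> value=114 (bin 1110010); offset now 20 = byte 2 bit 4; 20 bits remain
Read 4: bits[20:25] width=5 -> value=3 (bin 00011); offset now 25 = byte 3 bit 1; 15 bits remain

Answer: 25 3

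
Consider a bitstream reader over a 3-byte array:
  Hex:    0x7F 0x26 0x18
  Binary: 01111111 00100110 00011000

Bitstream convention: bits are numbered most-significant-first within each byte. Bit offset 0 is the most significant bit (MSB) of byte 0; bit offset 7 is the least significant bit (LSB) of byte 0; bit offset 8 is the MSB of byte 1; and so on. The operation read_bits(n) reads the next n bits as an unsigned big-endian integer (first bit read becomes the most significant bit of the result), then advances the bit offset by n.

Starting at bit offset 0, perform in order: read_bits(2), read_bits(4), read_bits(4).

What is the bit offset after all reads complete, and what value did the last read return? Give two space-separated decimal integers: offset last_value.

Answer: 10 12

Derivation:
Read 1: bits[0:2] width=2 -> value=1 (bin 01); offset now 2 = byte 0 bit 2; 22 bits remain
Read 2: bits[2:6] width=4 -> value=15 (bin 1111); offset now 6 = byte 0 bit 6; 18 bits remain
Read 3: bits[6:10] width=4 -> value=12 (bin 1100); offset now 10 = byte 1 bit 2; 14 bits remain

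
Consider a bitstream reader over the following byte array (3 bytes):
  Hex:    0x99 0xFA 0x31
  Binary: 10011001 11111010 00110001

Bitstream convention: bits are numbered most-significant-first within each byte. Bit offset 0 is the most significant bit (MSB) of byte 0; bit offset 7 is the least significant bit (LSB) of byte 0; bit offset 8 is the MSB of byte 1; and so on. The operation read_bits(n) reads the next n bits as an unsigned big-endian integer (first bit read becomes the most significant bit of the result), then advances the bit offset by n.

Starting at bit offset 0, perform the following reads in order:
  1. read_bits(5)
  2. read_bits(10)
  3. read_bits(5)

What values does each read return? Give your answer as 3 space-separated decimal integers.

Answer: 19 253 3

Derivation:
Read 1: bits[0:5] width=5 -> value=19 (bin 10011); offset now 5 = byte 0 bit 5; 19 bits remain
Read 2: bits[5:15] width=10 -> value=253 (bin 0011111101); offset now 15 = byte 1 bit 7; 9 bits remain
Read 3: bits[15:20] width=5 -> value=3 (bin 00011); offset now 20 = byte 2 bit 4; 4 bits remain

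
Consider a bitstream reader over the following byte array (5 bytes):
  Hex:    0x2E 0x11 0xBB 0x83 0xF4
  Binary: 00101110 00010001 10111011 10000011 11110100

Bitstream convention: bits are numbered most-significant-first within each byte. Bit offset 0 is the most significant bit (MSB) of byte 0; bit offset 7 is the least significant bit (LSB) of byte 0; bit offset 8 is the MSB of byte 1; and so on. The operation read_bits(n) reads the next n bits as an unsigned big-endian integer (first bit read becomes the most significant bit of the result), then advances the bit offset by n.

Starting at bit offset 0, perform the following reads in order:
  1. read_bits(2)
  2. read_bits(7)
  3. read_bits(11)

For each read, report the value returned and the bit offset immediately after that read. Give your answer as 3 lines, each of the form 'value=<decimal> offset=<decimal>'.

Read 1: bits[0:2] width=2 -> value=0 (bin 00); offset now 2 = byte 0 bit 2; 38 bits remain
Read 2: bits[2:9] width=7 -> value=92 (bin 1011100); offset now 9 = byte 1 bit 1; 31 bits remain
Read 3: bits[9:20] width=11 -> value=283 (bin 00100011011); offset now 20 = byte 2 bit 4; 20 bits remain

Answer: value=0 offset=2
value=92 offset=9
value=283 offset=20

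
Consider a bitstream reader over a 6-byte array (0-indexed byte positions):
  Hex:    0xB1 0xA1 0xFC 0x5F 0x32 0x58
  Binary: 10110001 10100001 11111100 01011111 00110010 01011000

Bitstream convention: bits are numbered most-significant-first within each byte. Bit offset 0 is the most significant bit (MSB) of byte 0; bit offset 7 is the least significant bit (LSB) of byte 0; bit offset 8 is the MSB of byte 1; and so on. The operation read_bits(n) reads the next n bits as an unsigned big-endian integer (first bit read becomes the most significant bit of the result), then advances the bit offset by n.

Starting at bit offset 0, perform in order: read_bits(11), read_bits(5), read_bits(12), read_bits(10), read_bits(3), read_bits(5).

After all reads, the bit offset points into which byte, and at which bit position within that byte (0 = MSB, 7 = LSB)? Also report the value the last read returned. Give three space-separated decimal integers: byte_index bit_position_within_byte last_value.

Answer: 5 6 22

Derivation:
Read 1: bits[0:11] width=11 -> value=1421 (bin 10110001101); offset now 11 = byte 1 bit 3; 37 bits remain
Read 2: bits[11:16] width=5 -> value=1 (bin 00001); offset now 16 = byte 2 bit 0; 32 bits remain
Read 3: bits[16:28] width=12 -> value=4037 (bin 111111000101); offset now 28 = byte 3 bit 4; 20 bits remain
Read 4: bits[28:38] width=10 -> value=972 (bin 1111001100); offset now 38 = byte 4 bit 6; 10 bits remain
Read 5: bits[38:41] width=3 -> value=4 (bin 100); offset now 41 = byte 5 bit 1; 7 bits remain
Read 6: bits[41:46] width=5 -> value=22 (bin 10110); offset now 46 = byte 5 bit 6; 2 bits remain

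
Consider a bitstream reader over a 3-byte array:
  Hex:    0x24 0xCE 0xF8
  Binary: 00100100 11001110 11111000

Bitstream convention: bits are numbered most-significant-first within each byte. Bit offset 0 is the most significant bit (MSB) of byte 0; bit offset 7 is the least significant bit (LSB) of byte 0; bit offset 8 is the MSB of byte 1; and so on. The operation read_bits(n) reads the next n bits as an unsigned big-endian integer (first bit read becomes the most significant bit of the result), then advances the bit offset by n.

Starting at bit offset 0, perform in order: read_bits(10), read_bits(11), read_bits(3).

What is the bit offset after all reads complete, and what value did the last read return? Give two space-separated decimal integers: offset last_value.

Read 1: bits[0:10] width=10 -> value=147 (bin 0010010011); offset now 10 = byte 1 bit 2; 14 bits remain
Read 2: bits[10:21] width=11 -> value=479 (bin 00111011111); offset now 21 = byte 2 bit 5; 3 bits remain
Read 3: bits[21:24] width=3 -> value=0 (bin 000); offset now 24 = byte 3 bit 0; 0 bits remain

Answer: 24 0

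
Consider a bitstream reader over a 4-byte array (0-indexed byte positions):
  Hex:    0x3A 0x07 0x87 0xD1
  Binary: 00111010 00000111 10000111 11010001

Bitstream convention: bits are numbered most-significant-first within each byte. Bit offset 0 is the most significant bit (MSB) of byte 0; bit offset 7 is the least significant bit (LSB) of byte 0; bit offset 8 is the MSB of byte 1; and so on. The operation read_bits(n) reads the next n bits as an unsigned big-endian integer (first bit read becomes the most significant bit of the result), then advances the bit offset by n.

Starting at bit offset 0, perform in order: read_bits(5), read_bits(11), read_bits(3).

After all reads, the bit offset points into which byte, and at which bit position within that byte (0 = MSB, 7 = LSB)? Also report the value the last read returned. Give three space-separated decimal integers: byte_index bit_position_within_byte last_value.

Read 1: bits[0:5] width=5 -> value=7 (bin 00111); offset now 5 = byte 0 bit 5; 27 bits remain
Read 2: bits[5:16] width=11 -> value=519 (bin 01000000111); offset now 16 = byte 2 bit 0; 16 bits remain
Read 3: bits[16:19] width=3 -> value=4 (bin 100); offset now 19 = byte 2 bit 3; 13 bits remain

Answer: 2 3 4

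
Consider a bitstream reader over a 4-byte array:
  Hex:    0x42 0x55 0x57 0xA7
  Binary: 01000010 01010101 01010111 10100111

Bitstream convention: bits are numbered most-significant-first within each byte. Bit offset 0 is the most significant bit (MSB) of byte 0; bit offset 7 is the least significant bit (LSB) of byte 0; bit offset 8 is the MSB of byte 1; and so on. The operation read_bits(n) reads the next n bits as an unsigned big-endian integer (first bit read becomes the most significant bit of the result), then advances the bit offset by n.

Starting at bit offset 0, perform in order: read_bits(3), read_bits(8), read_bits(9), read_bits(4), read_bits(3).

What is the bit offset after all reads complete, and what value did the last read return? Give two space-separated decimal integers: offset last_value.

Answer: 27 5

Derivation:
Read 1: bits[0:3] width=3 -> value=2 (bin 010); offset now 3 = byte 0 bit 3; 29 bits remain
Read 2: bits[3:11] width=8 -> value=18 (bin 00010010); offset now 11 = byte 1 bit 3; 21 bits remain
Read 3: bits[11:20] width=9 -> value=341 (bin 101010101); offset now 20 = byte 2 bit 4; 12 bits remain
Read 4: bits[20:24] width=4 -> value=7 (bin 0111); offset now 24 = byte 3 bit 0; 8 bits remain
Read 5: bits[24:27] width=3 -> value=5 (bin 101); offset now 27 = byte 3 bit 3; 5 bits remain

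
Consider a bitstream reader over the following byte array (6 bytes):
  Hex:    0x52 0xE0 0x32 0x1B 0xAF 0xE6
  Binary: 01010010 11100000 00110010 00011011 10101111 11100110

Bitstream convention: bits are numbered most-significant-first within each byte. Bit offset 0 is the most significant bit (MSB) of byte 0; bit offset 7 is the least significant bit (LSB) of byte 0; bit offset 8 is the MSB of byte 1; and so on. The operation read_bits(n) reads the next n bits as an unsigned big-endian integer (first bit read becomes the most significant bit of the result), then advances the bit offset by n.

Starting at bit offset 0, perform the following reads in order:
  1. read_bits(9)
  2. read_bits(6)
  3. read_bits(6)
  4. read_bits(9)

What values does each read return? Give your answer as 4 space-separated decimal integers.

Read 1: bits[0:9] width=9 -> value=165 (bin 010100101); offset now 9 = byte 1 bit 1; 39 bits remain
Read 2: bits[9:15] width=6 -> value=48 (bin 110000); offset now 15 = byte 1 bit 7; 33 bits remain
Read 3: bits[15:21] width=6 -> value=6 (bin 000110); offset now 21 = byte 2 bit 5; 27 bits remain
Read 4: bits[21:30] width=9 -> value=134 (bin 010000110); offset now 30 = byte 3 bit 6; 18 bits remain

Answer: 165 48 6 134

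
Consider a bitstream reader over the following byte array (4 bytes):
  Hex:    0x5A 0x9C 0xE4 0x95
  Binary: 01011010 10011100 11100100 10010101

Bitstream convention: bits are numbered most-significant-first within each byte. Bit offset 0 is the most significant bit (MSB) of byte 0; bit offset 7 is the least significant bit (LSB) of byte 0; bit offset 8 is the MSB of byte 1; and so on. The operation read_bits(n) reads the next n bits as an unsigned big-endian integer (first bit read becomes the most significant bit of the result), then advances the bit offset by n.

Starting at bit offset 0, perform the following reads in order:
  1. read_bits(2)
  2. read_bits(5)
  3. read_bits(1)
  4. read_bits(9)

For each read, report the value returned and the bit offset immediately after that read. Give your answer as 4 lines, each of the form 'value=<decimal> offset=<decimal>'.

Answer: value=1 offset=2
value=13 offset=7
value=0 offset=8
value=313 offset=17

Derivation:
Read 1: bits[0:2] width=2 -> value=1 (bin 01); offset now 2 = byte 0 bit 2; 30 bits remain
Read 2: bits[2:7] width=5 -> value=13 (bin 01101); offset now 7 = byte 0 bit 7; 25 bits remain
Read 3: bits[7:8] width=1 -> value=0 (bin 0); offset now 8 = byte 1 bit 0; 24 bits remain
Read 4: bits[8:17] width=9 -> value=313 (bin 100111001); offset now 17 = byte 2 bit 1; 15 bits remain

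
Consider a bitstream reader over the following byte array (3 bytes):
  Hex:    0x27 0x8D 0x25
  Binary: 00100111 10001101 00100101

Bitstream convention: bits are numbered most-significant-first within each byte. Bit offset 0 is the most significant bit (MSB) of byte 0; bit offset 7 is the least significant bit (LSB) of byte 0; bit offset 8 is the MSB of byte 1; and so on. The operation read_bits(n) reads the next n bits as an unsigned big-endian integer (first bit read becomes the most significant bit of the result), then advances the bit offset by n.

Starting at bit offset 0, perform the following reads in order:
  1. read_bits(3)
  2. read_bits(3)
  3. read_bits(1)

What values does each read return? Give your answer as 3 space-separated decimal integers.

Read 1: bits[0:3] width=3 -> value=1 (bin 001); offset now 3 = byte 0 bit 3; 21 bits remain
Read 2: bits[3:6] width=3 -> value=1 (bin 001); offset now 6 = byte 0 bit 6; 18 bits remain
Read 3: bits[6:7] width=1 -> value=1 (bin 1); offset now 7 = byte 0 bit 7; 17 bits remain

Answer: 1 1 1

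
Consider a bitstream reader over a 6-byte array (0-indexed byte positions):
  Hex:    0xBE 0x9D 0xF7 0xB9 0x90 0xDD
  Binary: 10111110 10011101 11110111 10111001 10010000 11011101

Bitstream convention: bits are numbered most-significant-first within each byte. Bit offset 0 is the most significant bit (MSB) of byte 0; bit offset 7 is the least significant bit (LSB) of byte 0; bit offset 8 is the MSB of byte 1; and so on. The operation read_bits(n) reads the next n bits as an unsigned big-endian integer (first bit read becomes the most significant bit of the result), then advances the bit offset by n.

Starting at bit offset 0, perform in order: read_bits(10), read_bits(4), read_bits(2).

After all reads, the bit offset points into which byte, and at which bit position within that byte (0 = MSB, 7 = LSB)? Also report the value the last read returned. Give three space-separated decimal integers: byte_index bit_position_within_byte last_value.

Read 1: bits[0:10] width=10 -> value=762 (bin 1011111010); offset now 10 = byte 1 bit 2; 38 bits remain
Read 2: bits[10:14] width=4 -> value=7 (bin 0111); offset now 14 = byte 1 bit 6; 34 bits remain
Read 3: bits[14:16] width=2 -> value=1 (bin 01); offset now 16 = byte 2 bit 0; 32 bits remain

Answer: 2 0 1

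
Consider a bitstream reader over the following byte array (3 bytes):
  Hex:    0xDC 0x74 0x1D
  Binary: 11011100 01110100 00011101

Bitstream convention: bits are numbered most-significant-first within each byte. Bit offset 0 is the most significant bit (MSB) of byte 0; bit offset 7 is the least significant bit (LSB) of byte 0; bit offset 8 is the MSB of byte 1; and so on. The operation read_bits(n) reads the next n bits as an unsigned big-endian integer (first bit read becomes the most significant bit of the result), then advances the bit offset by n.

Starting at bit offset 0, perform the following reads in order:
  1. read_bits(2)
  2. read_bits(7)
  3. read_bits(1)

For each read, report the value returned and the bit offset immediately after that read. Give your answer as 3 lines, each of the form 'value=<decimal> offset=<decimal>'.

Read 1: bits[0:2] width=2 -> value=3 (bin 11); offset now 2 = byte 0 bit 2; 22 bits remain
Read 2: bits[2:9] width=7 -> value=56 (bin 0111000); offset now 9 = byte 1 bit 1; 15 bits remain
Read 3: bits[9:10] width=1 -> value=1 (bin 1); offset now 10 = byte 1 bit 2; 14 bits remain

Answer: value=3 offset=2
value=56 offset=9
value=1 offset=10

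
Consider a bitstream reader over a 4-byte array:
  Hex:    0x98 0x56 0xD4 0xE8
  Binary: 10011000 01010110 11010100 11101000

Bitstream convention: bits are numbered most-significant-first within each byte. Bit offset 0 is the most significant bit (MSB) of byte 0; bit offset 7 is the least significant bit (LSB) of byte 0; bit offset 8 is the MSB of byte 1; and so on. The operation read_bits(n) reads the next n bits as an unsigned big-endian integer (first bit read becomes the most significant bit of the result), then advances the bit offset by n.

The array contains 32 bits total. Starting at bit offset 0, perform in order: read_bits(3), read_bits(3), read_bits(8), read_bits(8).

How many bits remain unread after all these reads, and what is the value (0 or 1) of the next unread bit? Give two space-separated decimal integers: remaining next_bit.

Answer: 10 0

Derivation:
Read 1: bits[0:3] width=3 -> value=4 (bin 100); offset now 3 = byte 0 bit 3; 29 bits remain
Read 2: bits[3:6] width=3 -> value=6 (bin 110); offset now 6 = byte 0 bit 6; 26 bits remain
Read 3: bits[6:14] width=8 -> value=21 (bin 00010101); offset now 14 = byte 1 bit 6; 18 bits remain
Read 4: bits[14:22] width=8 -> value=181 (bin 10110101); offset now 22 = byte 2 bit 6; 10 bits remain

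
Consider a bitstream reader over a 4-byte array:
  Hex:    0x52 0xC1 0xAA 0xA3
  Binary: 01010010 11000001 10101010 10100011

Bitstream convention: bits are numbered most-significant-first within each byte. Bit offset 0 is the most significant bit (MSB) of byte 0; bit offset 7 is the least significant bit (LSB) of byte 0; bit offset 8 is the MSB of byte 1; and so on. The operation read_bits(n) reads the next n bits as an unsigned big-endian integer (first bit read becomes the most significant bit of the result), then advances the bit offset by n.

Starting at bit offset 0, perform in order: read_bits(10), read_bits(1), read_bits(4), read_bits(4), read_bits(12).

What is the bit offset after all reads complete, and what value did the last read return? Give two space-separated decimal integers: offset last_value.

Read 1: bits[0:10] width=10 -> value=331 (bin 0101001011); offset now 10 = byte 1 bit 2; 22 bits remain
Read 2: bits[10:11] width=1 -> value=0 (bin 0); offset now 11 = byte 1 bit 3; 21 bits remain
Read 3: bits[11:15] width=4 -> value=0 (bin 0000); offset now 15 = byte 1 bit 7; 17 bits remain
Read 4: bits[15:19] width=4 -> value=13 (bin 1101); offset now 19 = byte 2 bit 3; 13 bits remain
Read 5: bits[19:31] width=12 -> value=1361 (bin 010101010001); offset now 31 = byte 3 bit 7; 1 bits remain

Answer: 31 1361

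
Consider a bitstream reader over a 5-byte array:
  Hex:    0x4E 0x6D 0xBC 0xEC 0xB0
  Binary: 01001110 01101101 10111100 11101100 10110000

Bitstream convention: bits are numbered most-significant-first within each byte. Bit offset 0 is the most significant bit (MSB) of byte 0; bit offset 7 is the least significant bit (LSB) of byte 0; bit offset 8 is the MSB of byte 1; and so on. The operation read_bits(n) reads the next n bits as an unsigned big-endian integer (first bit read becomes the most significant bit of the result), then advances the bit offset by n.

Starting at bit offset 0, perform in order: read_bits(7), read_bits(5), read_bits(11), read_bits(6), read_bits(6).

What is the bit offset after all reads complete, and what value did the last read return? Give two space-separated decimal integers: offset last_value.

Answer: 35 37

Derivation:
Read 1: bits[0:7] width=7 -> value=39 (bin 0100111); offset now 7 = byte 0 bit 7; 33 bits remain
Read 2: bits[7:12] width=5 -> value=6 (bin 00110); offset now 12 = byte 1 bit 4; 28 bits remain
Read 3: bits[12:23] width=11 -> value=1758 (bin 11011011110); offset now 23 = byte 2 bit 7; 17 bits remain
Read 4: bits[23:29] width=6 -> value=29 (bin 011101); offset now 29 = byte 3 bit 5; 11 bits remain
Read 5: bits[29:35] width=6 -> value=37 (bin 100101); offset now 35 = byte 4 bit 3; 5 bits remain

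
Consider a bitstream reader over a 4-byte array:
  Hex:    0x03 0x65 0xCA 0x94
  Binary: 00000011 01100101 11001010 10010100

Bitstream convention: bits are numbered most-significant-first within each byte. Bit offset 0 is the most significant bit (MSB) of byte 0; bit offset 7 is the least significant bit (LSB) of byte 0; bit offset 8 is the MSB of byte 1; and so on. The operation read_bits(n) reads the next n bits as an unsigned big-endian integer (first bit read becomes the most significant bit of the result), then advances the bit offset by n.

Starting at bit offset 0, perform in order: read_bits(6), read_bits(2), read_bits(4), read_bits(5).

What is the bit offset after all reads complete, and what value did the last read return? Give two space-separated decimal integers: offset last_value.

Answer: 17 11

Derivation:
Read 1: bits[0:6] width=6 -> value=0 (bin 000000); offset now 6 = byte 0 bit 6; 26 bits remain
Read 2: bits[6:8] width=2 -> value=3 (bin 11); offset now 8 = byte 1 bit 0; 24 bits remain
Read 3: bits[8:12] width=4 -> value=6 (bin 0110); offset now 12 = byte 1 bit 4; 20 bits remain
Read 4: bits[12:17] width=5 -> value=11 (bin 01011); offset now 17 = byte 2 bit 1; 15 bits remain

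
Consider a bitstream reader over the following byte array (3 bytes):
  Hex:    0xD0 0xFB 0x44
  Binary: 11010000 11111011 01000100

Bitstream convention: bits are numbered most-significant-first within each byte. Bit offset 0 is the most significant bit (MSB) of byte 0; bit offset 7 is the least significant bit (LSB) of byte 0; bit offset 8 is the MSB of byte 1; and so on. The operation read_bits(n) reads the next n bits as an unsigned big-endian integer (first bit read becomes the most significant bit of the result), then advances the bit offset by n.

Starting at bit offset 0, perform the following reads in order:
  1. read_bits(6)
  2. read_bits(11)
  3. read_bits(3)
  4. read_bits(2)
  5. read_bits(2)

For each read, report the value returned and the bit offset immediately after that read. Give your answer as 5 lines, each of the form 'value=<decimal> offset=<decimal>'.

Answer: value=52 offset=6
value=502 offset=17
value=4 offset=20
value=1 offset=22
value=0 offset=24

Derivation:
Read 1: bits[0:6] width=6 -> value=52 (bin 110100); offset now 6 = byte 0 bit 6; 18 bits remain
Read 2: bits[6:17] width=11 -> value=502 (bin 00111110110); offset now 17 = byte 2 bit 1; 7 bits remain
Read 3: bits[17:20] width=3 -> value=4 (bin 100); offset now 20 = byte 2 bit 4; 4 bits remain
Read 4: bits[20:22] width=2 -> value=1 (bin 01); offset now 22 = byte 2 bit 6; 2 bits remain
Read 5: bits[22:24] width=2 -> value=0 (bin 00); offset now 24 = byte 3 bit 0; 0 bits remain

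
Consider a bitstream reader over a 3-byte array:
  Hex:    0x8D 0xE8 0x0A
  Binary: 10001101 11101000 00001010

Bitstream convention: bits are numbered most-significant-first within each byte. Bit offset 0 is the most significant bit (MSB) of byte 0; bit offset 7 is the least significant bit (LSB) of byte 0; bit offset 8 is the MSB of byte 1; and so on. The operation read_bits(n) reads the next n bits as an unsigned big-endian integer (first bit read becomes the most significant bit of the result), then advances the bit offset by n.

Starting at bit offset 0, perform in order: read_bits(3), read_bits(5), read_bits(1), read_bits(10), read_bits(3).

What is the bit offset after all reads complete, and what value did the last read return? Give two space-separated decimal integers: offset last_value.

Read 1: bits[0:3] width=3 -> value=4 (bin 100); offset now 3 = byte 0 bit 3; 21 bits remain
Read 2: bits[3:8] width=5 -> value=13 (bin 01101); offset now 8 = byte 1 bit 0; 16 bits remain
Read 3: bits[8:9] width=1 -> value=1 (bin 1); offset now 9 = byte 1 bit 1; 15 bits remain
Read 4: bits[9:19] width=10 -> value=832 (bin 1101000000); offset now 19 = byte 2 bit 3; 5 bits remain
Read 5: bits[19:22] width=3 -> value=2 (bin 010); offset now 22 = byte 2 bit 6; 2 bits remain

Answer: 22 2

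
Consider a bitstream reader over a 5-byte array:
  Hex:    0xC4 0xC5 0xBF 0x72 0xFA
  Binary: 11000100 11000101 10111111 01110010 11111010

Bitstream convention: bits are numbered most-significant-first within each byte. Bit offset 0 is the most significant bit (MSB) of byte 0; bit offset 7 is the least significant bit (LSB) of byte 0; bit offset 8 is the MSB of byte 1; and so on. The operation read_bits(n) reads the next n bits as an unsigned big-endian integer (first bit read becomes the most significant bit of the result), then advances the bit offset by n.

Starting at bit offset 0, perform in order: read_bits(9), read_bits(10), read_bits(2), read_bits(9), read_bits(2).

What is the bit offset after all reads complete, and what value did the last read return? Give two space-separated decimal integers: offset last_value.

Answer: 32 2

Derivation:
Read 1: bits[0:9] width=9 -> value=393 (bin 110001001); offset now 9 = byte 1 bit 1; 31 bits remain
Read 2: bits[9:19] width=10 -> value=557 (bin 1000101101); offset now 19 = byte 2 bit 3; 21 bits remain
Read 3: bits[19:21] width=2 -> value=3 (bin 11); offset now 21 = byte 2 bit 5; 19 bits remain
Read 4: bits[21:30] width=9 -> value=476 (bin 111011100); offset now 30 = byte 3 bit 6; 10 bits remain
Read 5: bits[30:32] width=2 -> value=2 (bin 10); offset now 32 = byte 4 bit 0; 8 bits remain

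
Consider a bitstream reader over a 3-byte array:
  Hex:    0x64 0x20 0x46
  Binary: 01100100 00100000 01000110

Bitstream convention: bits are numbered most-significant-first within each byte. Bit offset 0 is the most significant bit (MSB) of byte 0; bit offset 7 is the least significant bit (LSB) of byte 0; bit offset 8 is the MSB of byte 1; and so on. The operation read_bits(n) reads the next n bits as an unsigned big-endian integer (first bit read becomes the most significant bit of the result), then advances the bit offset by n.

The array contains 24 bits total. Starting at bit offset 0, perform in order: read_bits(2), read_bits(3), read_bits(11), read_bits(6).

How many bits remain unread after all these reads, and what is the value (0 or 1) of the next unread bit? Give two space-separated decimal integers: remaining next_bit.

Read 1: bits[0:2] width=2 -> value=1 (bin 01); offset now 2 = byte 0 bit 2; 22 bits remain
Read 2: bits[2:5] width=3 -> value=4 (bin 100); offset now 5 = byte 0 bit 5; 19 bits remain
Read 3: bits[5:16] width=11 -> value=1056 (bin 10000100000); offset now 16 = byte 2 bit 0; 8 bits remain
Read 4: bits[16:22] width=6 -> value=17 (bin 010001); offset now 22 = byte 2 bit 6; 2 bits remain

Answer: 2 1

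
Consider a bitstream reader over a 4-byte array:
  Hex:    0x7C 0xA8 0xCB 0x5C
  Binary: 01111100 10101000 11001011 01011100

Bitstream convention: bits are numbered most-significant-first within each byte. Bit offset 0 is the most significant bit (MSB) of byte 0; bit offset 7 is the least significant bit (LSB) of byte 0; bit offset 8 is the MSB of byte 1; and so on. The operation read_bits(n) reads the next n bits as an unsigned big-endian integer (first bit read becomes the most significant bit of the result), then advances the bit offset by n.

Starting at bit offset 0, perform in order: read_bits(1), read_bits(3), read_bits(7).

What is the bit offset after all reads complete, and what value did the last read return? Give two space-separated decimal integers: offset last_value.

Read 1: bits[0:1] width=1 -> value=0 (bin 0); offset now 1 = byte 0 bit 1; 31 bits remain
Read 2: bits[1:4] width=3 -> value=7 (bin 111); offset now 4 = byte 0 bit 4; 28 bits remain
Read 3: bits[4:11] width=7 -> value=101 (bin 1100101); offset now 11 = byte 1 bit 3; 21 bits remain

Answer: 11 101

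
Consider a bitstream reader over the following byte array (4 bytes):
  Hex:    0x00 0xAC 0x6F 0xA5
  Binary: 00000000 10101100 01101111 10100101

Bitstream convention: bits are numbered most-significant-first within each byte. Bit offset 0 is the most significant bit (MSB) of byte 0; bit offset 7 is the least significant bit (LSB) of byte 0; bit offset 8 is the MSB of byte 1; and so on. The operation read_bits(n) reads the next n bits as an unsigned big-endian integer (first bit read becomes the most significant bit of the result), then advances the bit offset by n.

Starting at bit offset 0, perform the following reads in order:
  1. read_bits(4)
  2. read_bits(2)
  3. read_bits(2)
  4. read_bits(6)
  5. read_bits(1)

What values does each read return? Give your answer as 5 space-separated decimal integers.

Read 1: bits[0:4] width=4 -> value=0 (bin 0000); offset now 4 = byte 0 bit 4; 28 bits remain
Read 2: bits[4:6] width=2 -> value=0 (bin 00); offset now 6 = byte 0 bit 6; 26 bits remain
Read 3: bits[6:8] width=2 -> value=0 (bin 00); offset now 8 = byte 1 bit 0; 24 bits remain
Read 4: bits[8:14] width=6 -> value=43 (bin 101011); offset now 14 = byte 1 bit 6; 18 bits remain
Read 5: bits[14:15] width=1 -> value=0 (bin 0); offset now 15 = byte 1 bit 7; 17 bits remain

Answer: 0 0 0 43 0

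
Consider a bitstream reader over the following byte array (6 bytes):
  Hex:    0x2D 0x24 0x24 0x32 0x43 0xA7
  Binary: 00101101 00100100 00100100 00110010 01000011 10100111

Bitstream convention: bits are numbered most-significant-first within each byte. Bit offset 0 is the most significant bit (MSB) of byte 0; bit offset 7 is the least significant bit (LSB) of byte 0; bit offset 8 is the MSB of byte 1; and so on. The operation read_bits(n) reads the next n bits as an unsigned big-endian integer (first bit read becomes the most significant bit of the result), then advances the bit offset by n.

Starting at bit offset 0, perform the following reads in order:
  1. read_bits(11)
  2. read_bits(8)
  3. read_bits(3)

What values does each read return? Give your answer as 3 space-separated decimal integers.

Read 1: bits[0:11] width=11 -> value=361 (bin 00101101001); offset now 11 = byte 1 bit 3; 37 bits remain
Read 2: bits[11:19] width=8 -> value=33 (bin 00100001); offset now 19 = byte 2 bit 3; 29 bits remain
Read 3: bits[19:22] width=3 -> value=1 (bin 001); offset now 22 = byte 2 bit 6; 26 bits remain

Answer: 361 33 1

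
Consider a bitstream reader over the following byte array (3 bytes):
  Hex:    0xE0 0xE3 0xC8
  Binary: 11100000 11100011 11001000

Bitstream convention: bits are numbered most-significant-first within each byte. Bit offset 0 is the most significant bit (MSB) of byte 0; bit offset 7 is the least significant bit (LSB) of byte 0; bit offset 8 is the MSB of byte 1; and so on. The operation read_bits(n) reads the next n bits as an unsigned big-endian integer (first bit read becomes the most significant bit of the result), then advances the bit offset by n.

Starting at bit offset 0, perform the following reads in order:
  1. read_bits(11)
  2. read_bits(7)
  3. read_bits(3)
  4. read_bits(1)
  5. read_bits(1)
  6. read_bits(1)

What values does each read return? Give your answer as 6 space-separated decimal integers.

Answer: 1799 15 1 0 0 0

Derivation:
Read 1: bits[0:11] width=11 -> value=1799 (bin 11100000111); offset now 11 = byte 1 bit 3; 13 bits remain
Read 2: bits[11:18] width=7 -> value=15 (bin 0001111); offset now 18 = byte 2 bit 2; 6 bits remain
Read 3: bits[18:21] width=3 -> value=1 (bin 001); offset now 21 = byte 2 bit 5; 3 bits remain
Read 4: bits[21:22] width=1 -> value=0 (bin 0); offset now 22 = byte 2 bit 6; 2 bits remain
Read 5: bits[22:23] width=1 -> value=0 (bin 0); offset now 23 = byte 2 bit 7; 1 bits remain
Read 6: bits[23:24] width=1 -> value=0 (bin 0); offset now 24 = byte 3 bit 0; 0 bits remain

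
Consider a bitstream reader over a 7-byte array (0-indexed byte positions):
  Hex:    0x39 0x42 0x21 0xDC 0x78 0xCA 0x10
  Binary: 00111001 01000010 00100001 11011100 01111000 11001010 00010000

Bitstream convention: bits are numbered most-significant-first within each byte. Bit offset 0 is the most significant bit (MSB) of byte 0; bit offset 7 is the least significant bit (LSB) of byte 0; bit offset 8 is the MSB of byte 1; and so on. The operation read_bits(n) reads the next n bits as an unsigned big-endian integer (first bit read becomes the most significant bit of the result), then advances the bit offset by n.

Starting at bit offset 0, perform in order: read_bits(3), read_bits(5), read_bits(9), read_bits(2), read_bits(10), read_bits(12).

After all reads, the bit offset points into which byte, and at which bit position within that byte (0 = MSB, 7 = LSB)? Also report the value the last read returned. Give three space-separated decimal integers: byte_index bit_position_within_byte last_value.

Answer: 5 1 2289

Derivation:
Read 1: bits[0:3] width=3 -> value=1 (bin 001); offset now 3 = byte 0 bit 3; 53 bits remain
Read 2: bits[3:8] width=5 -> value=25 (bin 11001); offset now 8 = byte 1 bit 0; 48 bits remain
Read 3: bits[8:17] width=9 -> value=132 (bin 010000100); offset now 17 = byte 2 bit 1; 39 bits remain
Read 4: bits[17:19] width=2 -> value=1 (bin 01); offset now 19 = byte 2 bit 3; 37 bits remain
Read 5: bits[19:29] width=10 -> value=59 (bin 0000111011); offset now 29 = byte 3 bit 5; 27 bits remain
Read 6: bits[29:41] width=12 -> value=2289 (bin 100011110001); offset now 41 = byte 5 bit 1; 15 bits remain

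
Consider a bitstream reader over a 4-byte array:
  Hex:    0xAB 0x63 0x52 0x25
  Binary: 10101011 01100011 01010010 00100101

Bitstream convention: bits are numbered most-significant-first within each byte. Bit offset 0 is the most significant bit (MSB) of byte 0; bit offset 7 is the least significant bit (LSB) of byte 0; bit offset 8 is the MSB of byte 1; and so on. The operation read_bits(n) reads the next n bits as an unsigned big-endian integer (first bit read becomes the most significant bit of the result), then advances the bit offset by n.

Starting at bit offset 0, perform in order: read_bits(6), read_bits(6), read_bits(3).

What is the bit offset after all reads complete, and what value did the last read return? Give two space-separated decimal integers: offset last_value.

Answer: 15 1

Derivation:
Read 1: bits[0:6] width=6 -> value=42 (bin 101010); offset now 6 = byte 0 bit 6; 26 bits remain
Read 2: bits[6:12] width=6 -> value=54 (bin 110110); offset now 12 = byte 1 bit 4; 20 bits remain
Read 3: bits[12:15] width=3 -> value=1 (bin 001); offset now 15 = byte 1 bit 7; 17 bits remain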